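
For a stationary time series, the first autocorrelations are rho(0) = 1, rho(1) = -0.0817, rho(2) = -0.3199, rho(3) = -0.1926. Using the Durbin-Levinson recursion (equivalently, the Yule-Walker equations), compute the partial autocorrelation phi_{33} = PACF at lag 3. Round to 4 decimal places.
\phi_{33} = -0.2869

The PACF at lag k is phi_{kk}, the last component of the solution
to the Yule-Walker system G_k phi = r_k where
  (G_k)_{ij} = rho(|i - j|), (r_k)_i = rho(i), i,j = 1..k.
Equivalently, Durbin-Levinson gives phi_{kk} iteratively:
  phi_{11} = rho(1)
  phi_{kk} = [rho(k) - sum_{j=1..k-1} phi_{k-1,j} rho(k-j)]
            / [1 - sum_{j=1..k-1} phi_{k-1,j} rho(j)],
  phi_{k,j} = phi_{k-1,j} - phi_{kk} phi_{k-1,k-j},  j = 1..k-1.
Step k = 1:
  phi_11 = rho(1) = -0.0817.
Step k = 2:
  phi_22 = [rho(2) - phi_11 rho(1)] / [1 - phi_11 rho(1)] = [-0.3199 - (-0.0817)(-0.0817)] / [1 - (-0.0817)(-0.0817)]
         = -0.32657489 / 0.99332511 = -0.328769.
  Update: phi_21 = phi_11 - phi_22 phi_11 = -0.0817 - (-0.328769)(-0.0817) = -0.10856.
Step k = 3:
  phi_33 = [rho(3) - phi_21 rho(2) - phi_22 rho(1)] / [1 - phi_21 rho(1) - phi_22 rho(2)]
    numerator   = -0.1926 - (-0.10856)(-0.3199) - (-0.328769)(-0.0817) = -0.25418895
    denominator = 1 - (-0.10856)(-0.0817) - (-0.328769)(-0.3199) = 0.88595728
  phi_33 = -0.25418895 / 0.88595728 = -0.2869.
Therefore phi_{33} = -0.2869.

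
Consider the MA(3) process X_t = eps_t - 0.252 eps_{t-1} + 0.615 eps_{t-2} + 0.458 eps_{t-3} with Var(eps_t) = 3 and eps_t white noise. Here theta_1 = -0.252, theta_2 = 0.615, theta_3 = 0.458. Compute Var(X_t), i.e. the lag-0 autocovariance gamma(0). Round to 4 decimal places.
\gamma(0) = 4.9545

For an MA(q) process X_t = eps_t + sum_i theta_i eps_{t-i} with
Var(eps_t) = sigma^2, the variance is
  gamma(0) = sigma^2 * (1 + sum_i theta_i^2).
  sum_i theta_i^2 = (-0.252)^2 + (0.615)^2 + (0.458)^2 = 0.063504 + 0.378225 + 0.209764 = 0.651493.
  gamma(0) = 3 * (1 + 0.651493) = 3 * 1.651493 = 4.954479, which rounds to 4.9545.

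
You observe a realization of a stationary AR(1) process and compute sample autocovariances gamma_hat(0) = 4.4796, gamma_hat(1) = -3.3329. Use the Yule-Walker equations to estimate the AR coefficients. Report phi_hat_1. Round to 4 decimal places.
\hat\phi_{1} = -0.7440

The Yule-Walker equations for an AR(p) process read, in matrix form,
  Gamma_p phi = r_p,   with   (Gamma_p)_{ij} = gamma(|i - j|),
                       (r_p)_i = gamma(i),   i,j = 1..p.
Substitute the sample gammas (Toeplitz matrix and right-hand side of size 1):
  Gamma_p = [[4.4796]]
  r_p     = [-3.3329]
With p = 1 this is the single equation gamma(0) phi_1 = gamma(1):
  phi_hat_1 = gamma(1) / gamma(0) = -3.3329 / 4.4796 = -0.7440.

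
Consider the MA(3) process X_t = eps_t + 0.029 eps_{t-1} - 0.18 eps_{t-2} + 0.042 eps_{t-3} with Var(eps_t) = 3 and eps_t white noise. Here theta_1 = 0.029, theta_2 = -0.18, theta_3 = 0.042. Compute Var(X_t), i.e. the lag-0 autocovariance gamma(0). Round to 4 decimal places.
\gamma(0) = 3.1050

For an MA(q) process X_t = eps_t + sum_i theta_i eps_{t-i} with
Var(eps_t) = sigma^2, the variance is
  gamma(0) = sigma^2 * (1 + sum_i theta_i^2).
  sum_i theta_i^2 = (0.029)^2 + (-0.18)^2 + (0.042)^2 = 0.000841 + 0.0324 + 0.001764 = 0.035005.
  gamma(0) = 3 * (1 + 0.035005) = 3 * 1.035005 = 3.105015, which rounds to 3.1050.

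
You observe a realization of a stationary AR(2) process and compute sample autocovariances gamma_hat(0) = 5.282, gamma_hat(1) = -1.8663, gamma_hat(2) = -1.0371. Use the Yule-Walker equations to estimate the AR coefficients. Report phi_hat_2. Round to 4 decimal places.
\hat\phi_{2} = -0.3670

The Yule-Walker equations for an AR(p) process read, in matrix form,
  Gamma_p phi = r_p,   with   (Gamma_p)_{ij} = gamma(|i - j|),
                       (r_p)_i = gamma(i),   i,j = 1..p.
Substitute the sample gammas (Toeplitz matrix and right-hand side of size 2):
  Gamma_p = [[5.282, -1.8663], [-1.8663, 5.282]]
  r_p     = [-1.8663, -1.0371]
Written out:
  5.282 phi_1 - 1.8663 phi_2 = -1.8663
  -1.8663 phi_1 + 5.282 phi_2 = -1.0371
Solve by Cramer's rule:
  det = gamma(0)^2 - gamma(1)^2 = (5.282)^2 - (-1.8663)^2 = 27.899524 - 3.48307569 = 24.41644831
  phi_hat_1 = [gamma(1) gamma(0) - gamma(1) gamma(2)] / det = [(-1.8663)(5.282) - (-1.8663)(-1.0371)] / 24.41644831 = -11.79333633 / 24.41644831 = -0.483
  phi_hat_2 = [gamma(0) gamma(2) - gamma(1)^2] / det = [(5.282)(-1.0371) - (-1.8663)^2] / 24.41644831 = -8.96103789 / 24.41644831 = -0.367
So phi_hat = [-0.4830, -0.3670].
Therefore phi_hat_2 = -0.3670.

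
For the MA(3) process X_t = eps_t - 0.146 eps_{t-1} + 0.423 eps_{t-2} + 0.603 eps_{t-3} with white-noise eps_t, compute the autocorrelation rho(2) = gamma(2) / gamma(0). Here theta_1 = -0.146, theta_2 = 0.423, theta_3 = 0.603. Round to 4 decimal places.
\rho(2) = 0.2142

For an MA(q) process with theta_0 = 1, the autocovariance is
  gamma(k) = sigma^2 * sum_{i=0..q-k} theta_i * theta_{i+k},
and rho(k) = gamma(k) / gamma(0). Sigma^2 cancels.
  numerator   = (1)*(0.423) + (-0.146)*(0.603) = 0.334962.
  denominator = (1)^2 + (-0.146)^2 + (0.423)^2 + (0.603)^2 = 1.563854.
  rho(2) = 0.334962 / 1.563854 = 0.2142.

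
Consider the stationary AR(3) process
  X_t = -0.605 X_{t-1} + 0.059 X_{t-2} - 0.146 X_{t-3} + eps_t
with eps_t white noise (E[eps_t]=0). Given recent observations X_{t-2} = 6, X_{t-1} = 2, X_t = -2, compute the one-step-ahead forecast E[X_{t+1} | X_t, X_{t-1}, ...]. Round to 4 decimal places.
E[X_{t+1} \mid \mathcal F_t] = 0.4520

For an AR(p) model X_t = c + sum_i phi_i X_{t-i} + eps_t, the
one-step-ahead conditional mean is
  E[X_{t+1} | X_t, ...] = c + sum_i phi_i X_{t+1-i}.
Substitute known values:
  E[X_{t+1} | ...] = (-0.605) * (-2) + (0.059) * (2) + (-0.146) * (6)
                   = 0.4520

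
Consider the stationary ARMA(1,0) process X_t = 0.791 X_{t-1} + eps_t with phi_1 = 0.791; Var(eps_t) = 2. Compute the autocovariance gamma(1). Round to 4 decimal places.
\gamma(1) = 4.2263

Multiply the model equation by X_{t-k} and take expectations. With theta_0 = psi_0 = 1 and psi_j the MA(infinity) weights, this gives
  gamma(k) - sum_i phi_i gamma(k-i) = c_k,
  c_k = sigma^2 * sum_{j=k..q} theta_j psi_{j-k}   (c_k = 0 for k > q),
using gamma(-m) = gamma(m).
Pure AR (q = 0): c_0 = sigma^2 = 2, c_k = 0 for k >= 1.
Equations for k = 0 and k = 1 (AR order 1):
  gamma(0) = phi_1 gamma(1) + c_0
  gamma(1) = phi_1 gamma(0) + c_1
Substituting the second into the first: gamma(0) (1 - phi_1^2) = c_0 + phi_1 c_1, so
  gamma(0) = c_0 / (1 - phi_1^2) = 2 / (1 - (0.791)^2) = 2 / 0.374319 = 5.343036.
  gamma(1) = phi_1 gamma(0) = (0.791)(5.343036) = 4.226342.
Therefore gamma(1) = 4.2263 (to 4 decimal places).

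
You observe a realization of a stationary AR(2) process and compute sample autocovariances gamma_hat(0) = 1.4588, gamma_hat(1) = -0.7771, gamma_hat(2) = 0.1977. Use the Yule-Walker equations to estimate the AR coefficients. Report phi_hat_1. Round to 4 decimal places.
\hat\phi_{1} = -0.6430

The Yule-Walker equations for an AR(p) process read, in matrix form,
  Gamma_p phi = r_p,   with   (Gamma_p)_{ij} = gamma(|i - j|),
                       (r_p)_i = gamma(i),   i,j = 1..p.
Substitute the sample gammas (Toeplitz matrix and right-hand side of size 2):
  Gamma_p = [[1.4588, -0.7771], [-0.7771, 1.4588]]
  r_p     = [-0.7771, 0.1977]
Written out:
  1.4588 phi_1 - 0.7771 phi_2 = -0.7771
  -0.7771 phi_1 + 1.4588 phi_2 = 0.1977
Solve by Cramer's rule:
  det = gamma(0)^2 - gamma(1)^2 = (1.4588)^2 - (-0.7771)^2 = 2.12809744 - 0.60388441 = 1.52421303
  phi_hat_1 = [gamma(1) gamma(0) - gamma(1) gamma(2)] / det = [(-0.7771)(1.4588) - (-0.7771)(0.1977)] / 1.52421303 = -0.98000081 / 1.52421303 = -0.643
  phi_hat_2 = [gamma(0) gamma(2) - gamma(1)^2] / det = [(1.4588)(0.1977) - (-0.7771)^2] / 1.52421303 = -0.31547965 / 1.52421303 = -0.207
So phi_hat = [-0.6430, -0.2070].
Therefore phi_hat_1 = -0.6430.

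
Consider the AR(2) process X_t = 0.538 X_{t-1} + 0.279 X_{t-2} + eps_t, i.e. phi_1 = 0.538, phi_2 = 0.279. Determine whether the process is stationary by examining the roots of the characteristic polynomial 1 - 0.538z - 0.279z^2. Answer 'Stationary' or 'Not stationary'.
\text{Stationary}

The AR(p) characteristic polynomial is P(z) = 1 - 0.538z - 0.279z^2.
Stationarity requires all roots to lie outside the unit circle, i.e. |z| > 1 for every root.
Set 1 + (-0.538) z + (-0.279) z^2 = 0, i.e. a z^2 + b z + c = 0 with a = -0.279, b = -0.538, c = 1.
Discriminant D = b^2 - 4ac = (-0.538)^2 - 4*(-0.279)*1 = 0.289444 - (-1.116) = 1.405444.
D >= 0, so the roots are real: z = (-b +/- sqrt(D)) / (2a) = (0.538 +/- 1.185514) / (-0.558).
  z_1 = (0.538 + 1.185514) / (-0.558) = -3.0887,   |z_1| = 3.0887.
  z_2 = (0.538 - 1.185514) / (-0.558) = 1.1604,   |z_2| = 1.1604.
Moduli of all roots: 3.0887, 1.1604.
All moduli strictly greater than 1? Yes.
Verdict: Stationary.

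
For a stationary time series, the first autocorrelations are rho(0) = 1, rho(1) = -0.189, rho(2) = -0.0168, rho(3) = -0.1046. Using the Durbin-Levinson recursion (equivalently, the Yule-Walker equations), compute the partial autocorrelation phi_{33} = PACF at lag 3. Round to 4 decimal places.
\phi_{33} = -0.1230

The PACF at lag k is phi_{kk}, the last component of the solution
to the Yule-Walker system G_k phi = r_k where
  (G_k)_{ij} = rho(|i - j|), (r_k)_i = rho(i), i,j = 1..k.
Equivalently, Durbin-Levinson gives phi_{kk} iteratively:
  phi_{11} = rho(1)
  phi_{kk} = [rho(k) - sum_{j=1..k-1} phi_{k-1,j} rho(k-j)]
            / [1 - sum_{j=1..k-1} phi_{k-1,j} rho(j)],
  phi_{k,j} = phi_{k-1,j} - phi_{kk} phi_{k-1,k-j},  j = 1..k-1.
Step k = 1:
  phi_11 = rho(1) = -0.189.
Step k = 2:
  phi_22 = [rho(2) - phi_11 rho(1)] / [1 - phi_11 rho(1)] = [-0.0168 - (-0.189)(-0.189)] / [1 - (-0.189)(-0.189)]
         = -0.052521 / 0.964279 = -0.054467.
  Update: phi_21 = phi_11 - phi_22 phi_11 = -0.189 - (-0.054467)(-0.189) = -0.199294.
Step k = 3:
  phi_33 = [rho(3) - phi_21 rho(2) - phi_22 rho(1)] / [1 - phi_21 rho(1) - phi_22 rho(2)]
    numerator   = -0.1046 - (-0.199294)(-0.0168) - (-0.054467)(-0.189) = -0.11824233
    denominator = 1 - (-0.199294)(-0.189) - (-0.054467)(-0.0168) = 0.96141836
  phi_33 = -0.11824233 / 0.96141836 = -0.123.
Therefore phi_{33} = -0.1230.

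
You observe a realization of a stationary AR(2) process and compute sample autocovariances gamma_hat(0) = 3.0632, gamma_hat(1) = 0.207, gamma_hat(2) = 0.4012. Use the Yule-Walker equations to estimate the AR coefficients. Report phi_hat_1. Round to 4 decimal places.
\hat\phi_{1} = 0.0590

The Yule-Walker equations for an AR(p) process read, in matrix form,
  Gamma_p phi = r_p,   with   (Gamma_p)_{ij} = gamma(|i - j|),
                       (r_p)_i = gamma(i),   i,j = 1..p.
Substitute the sample gammas (Toeplitz matrix and right-hand side of size 2):
  Gamma_p = [[3.0632, 0.207], [0.207, 3.0632]]
  r_p     = [0.207, 0.4012]
Written out:
  3.0632 phi_1 + 0.207 phi_2 = 0.207
  0.207 phi_1 + 3.0632 phi_2 = 0.4012
Solve by Cramer's rule:
  det = gamma(0)^2 - gamma(1)^2 = (3.0632)^2 - (0.207)^2 = 9.38319424 - 0.042849 = 9.34034524
  phi_hat_1 = [gamma(1) gamma(0) - gamma(1) gamma(2)] / det = [(0.207)(3.0632) - (0.207)(0.4012)] / 9.34034524 = 0.551034 / 9.34034524 = 0.059
  phi_hat_2 = [gamma(0) gamma(2) - gamma(1)^2] / det = [(3.0632)(0.4012) - (0.207)^2] / 9.34034524 = 1.18610684 / 9.34034524 = 0.127
So phi_hat = [0.0590, 0.1270].
Therefore phi_hat_1 = 0.0590.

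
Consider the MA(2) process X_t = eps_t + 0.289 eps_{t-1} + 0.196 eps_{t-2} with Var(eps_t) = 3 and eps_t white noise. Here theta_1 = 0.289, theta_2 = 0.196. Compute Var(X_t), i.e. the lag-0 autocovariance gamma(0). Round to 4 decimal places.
\gamma(0) = 3.3658

For an MA(q) process X_t = eps_t + sum_i theta_i eps_{t-i} with
Var(eps_t) = sigma^2, the variance is
  gamma(0) = sigma^2 * (1 + sum_i theta_i^2).
  sum_i theta_i^2 = (0.289)^2 + (0.196)^2 = 0.083521 + 0.038416 = 0.121937.
  gamma(0) = 3 * (1 + 0.121937) = 3 * 1.121937 = 3.365811, which rounds to 3.3658.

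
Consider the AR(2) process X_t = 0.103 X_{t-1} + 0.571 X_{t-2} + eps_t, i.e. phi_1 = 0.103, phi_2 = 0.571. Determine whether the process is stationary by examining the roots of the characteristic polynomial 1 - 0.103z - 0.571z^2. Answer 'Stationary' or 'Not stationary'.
\text{Stationary}

The AR(p) characteristic polynomial is P(z) = 1 - 0.103z - 0.571z^2.
Stationarity requires all roots to lie outside the unit circle, i.e. |z| > 1 for every root.
Set 1 + (-0.103) z + (-0.571) z^2 = 0, i.e. a z^2 + b z + c = 0 with a = -0.571, b = -0.103, c = 1.
Discriminant D = b^2 - 4ac = (-0.103)^2 - 4*(-0.571)*1 = 0.010609 - (-2.284) = 2.294609.
D >= 0, so the roots are real: z = (-b +/- sqrt(D)) / (2a) = (0.103 +/- 1.514797) / (-1.142).
  z_1 = (0.103 + 1.514797) / (-1.142) = -1.4166,   |z_1| = 1.4166.
  z_2 = (0.103 - 1.514797) / (-1.142) = 1.2362,   |z_2| = 1.2362.
Moduli of all roots: 1.4166, 1.2362.
All moduli strictly greater than 1? Yes.
Verdict: Stationary.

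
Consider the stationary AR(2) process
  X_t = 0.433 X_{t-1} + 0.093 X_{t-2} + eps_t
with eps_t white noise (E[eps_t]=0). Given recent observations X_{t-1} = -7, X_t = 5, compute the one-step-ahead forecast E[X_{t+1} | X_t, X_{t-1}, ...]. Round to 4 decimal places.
E[X_{t+1} \mid \mathcal F_t] = 1.5140

For an AR(p) model X_t = c + sum_i phi_i X_{t-i} + eps_t, the
one-step-ahead conditional mean is
  E[X_{t+1} | X_t, ...] = c + sum_i phi_i X_{t+1-i}.
Substitute known values:
  E[X_{t+1} | ...] = (0.433) * (5) + (0.093) * (-7)
                   = 1.5140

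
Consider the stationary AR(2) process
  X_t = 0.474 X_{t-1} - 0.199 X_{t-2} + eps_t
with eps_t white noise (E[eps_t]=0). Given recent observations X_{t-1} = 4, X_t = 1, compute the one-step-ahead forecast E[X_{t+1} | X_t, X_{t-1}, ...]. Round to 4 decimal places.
E[X_{t+1} \mid \mathcal F_t] = -0.3220

For an AR(p) model X_t = c + sum_i phi_i X_{t-i} + eps_t, the
one-step-ahead conditional mean is
  E[X_{t+1} | X_t, ...] = c + sum_i phi_i X_{t+1-i}.
Substitute known values:
  E[X_{t+1} | ...] = (0.474) * (1) + (-0.199) * (4)
                   = -0.3220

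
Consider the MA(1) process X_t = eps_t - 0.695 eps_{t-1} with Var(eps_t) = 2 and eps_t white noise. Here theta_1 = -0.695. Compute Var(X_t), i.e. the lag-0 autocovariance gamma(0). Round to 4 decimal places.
\gamma(0) = 2.9661

For an MA(q) process X_t = eps_t + sum_i theta_i eps_{t-i} with
Var(eps_t) = sigma^2, the variance is
  gamma(0) = sigma^2 * (1 + sum_i theta_i^2).
  sum_i theta_i^2 = (-0.695)^2 = 0.483025.
  gamma(0) = 2 * (1 + 0.483025) = 2 * 1.483025 = 2.96605, which rounds to 2.9661.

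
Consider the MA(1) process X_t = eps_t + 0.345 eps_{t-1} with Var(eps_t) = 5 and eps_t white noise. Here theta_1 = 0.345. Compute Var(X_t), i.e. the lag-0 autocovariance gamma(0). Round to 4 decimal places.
\gamma(0) = 5.5951

For an MA(q) process X_t = eps_t + sum_i theta_i eps_{t-i} with
Var(eps_t) = sigma^2, the variance is
  gamma(0) = sigma^2 * (1 + sum_i theta_i^2).
  sum_i theta_i^2 = (0.345)^2 = 0.119025.
  gamma(0) = 5 * (1 + 0.119025) = 5 * 1.119025 = 5.595125, which rounds to 5.5951.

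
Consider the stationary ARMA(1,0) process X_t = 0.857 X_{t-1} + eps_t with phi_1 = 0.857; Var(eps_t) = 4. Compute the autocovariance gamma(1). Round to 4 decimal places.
\gamma(1) = 12.9090

Multiply the model equation by X_{t-k} and take expectations. With theta_0 = psi_0 = 1 and psi_j the MA(infinity) weights, this gives
  gamma(k) - sum_i phi_i gamma(k-i) = c_k,
  c_k = sigma^2 * sum_{j=k..q} theta_j psi_{j-k}   (c_k = 0 for k > q),
using gamma(-m) = gamma(m).
Pure AR (q = 0): c_0 = sigma^2 = 4, c_k = 0 for k >= 1.
Equations for k = 0 and k = 1 (AR order 1):
  gamma(0) = phi_1 gamma(1) + c_0
  gamma(1) = phi_1 gamma(0) + c_1
Substituting the second into the first: gamma(0) (1 - phi_1^2) = c_0 + phi_1 c_1, so
  gamma(0) = c_0 / (1 - phi_1^2) = 4 / (1 - (0.857)^2) = 4 / 0.265551 = 15.06302.
  gamma(1) = phi_1 gamma(0) = (0.857)(15.06302) = 12.909008.
Therefore gamma(1) = 12.9090 (to 4 decimal places).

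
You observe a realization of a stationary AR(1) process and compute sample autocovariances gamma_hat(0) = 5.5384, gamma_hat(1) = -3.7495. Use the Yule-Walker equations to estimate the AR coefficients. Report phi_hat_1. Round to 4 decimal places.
\hat\phi_{1} = -0.6770

The Yule-Walker equations for an AR(p) process read, in matrix form,
  Gamma_p phi = r_p,   with   (Gamma_p)_{ij} = gamma(|i - j|),
                       (r_p)_i = gamma(i),   i,j = 1..p.
Substitute the sample gammas (Toeplitz matrix and right-hand side of size 1):
  Gamma_p = [[5.5384]]
  r_p     = [-3.7495]
With p = 1 this is the single equation gamma(0) phi_1 = gamma(1):
  phi_hat_1 = gamma(1) / gamma(0) = -3.7495 / 5.5384 = -0.6770.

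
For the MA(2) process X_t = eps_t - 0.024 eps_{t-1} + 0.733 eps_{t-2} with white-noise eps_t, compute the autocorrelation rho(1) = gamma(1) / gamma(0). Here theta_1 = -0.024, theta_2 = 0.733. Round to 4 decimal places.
\rho(1) = -0.0270

For an MA(q) process with theta_0 = 1, the autocovariance is
  gamma(k) = sigma^2 * sum_{i=0..q-k} theta_i * theta_{i+k},
and rho(k) = gamma(k) / gamma(0). Sigma^2 cancels.
  numerator   = (1)*(-0.024) + (-0.024)*(0.733) = -0.041592.
  denominator = (1)^2 + (-0.024)^2 + (0.733)^2 = 1.537865.
  rho(1) = -0.041592 / 1.537865 = -0.0270.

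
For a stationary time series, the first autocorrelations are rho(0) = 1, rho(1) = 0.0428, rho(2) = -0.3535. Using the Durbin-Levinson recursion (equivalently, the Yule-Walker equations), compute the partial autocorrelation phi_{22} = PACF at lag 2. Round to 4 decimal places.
\phi_{22} = -0.3560

The PACF at lag k is phi_{kk}, the last component of the solution
to the Yule-Walker system G_k phi = r_k where
  (G_k)_{ij} = rho(|i - j|), (r_k)_i = rho(i), i,j = 1..k.
Equivalently, Durbin-Levinson gives phi_{kk} iteratively:
  phi_{11} = rho(1)
  phi_{kk} = [rho(k) - sum_{j=1..k-1} phi_{k-1,j} rho(k-j)]
            / [1 - sum_{j=1..k-1} phi_{k-1,j} rho(j)],
  phi_{k,j} = phi_{k-1,j} - phi_{kk} phi_{k-1,k-j},  j = 1..k-1.
Step k = 1:
  phi_11 = rho(1) = 0.0428.
Step k = 2:
  phi_22 = [rho(2) - phi_11 rho(1)] / [1 - phi_11 rho(1)] = [-0.3535 - (0.0428)(0.0428)] / [1 - (0.0428)(0.0428)]
         = -0.35533184 / 0.99816816 = -0.356.
Therefore phi_{22} = -0.3560.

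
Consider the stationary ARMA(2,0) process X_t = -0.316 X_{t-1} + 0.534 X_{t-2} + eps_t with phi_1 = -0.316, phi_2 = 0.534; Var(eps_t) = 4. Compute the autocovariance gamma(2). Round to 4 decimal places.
\gamma(2) = 7.7516

Multiply the model equation by X_{t-k} and take expectations. With theta_0 = psi_0 = 1 and psi_j the MA(infinity) weights, this gives
  gamma(k) - sum_i phi_i gamma(k-i) = c_k,
  c_k = sigma^2 * sum_{j=k..q} theta_j psi_{j-k}   (c_k = 0 for k > q),
using gamma(-m) = gamma(m).
Pure AR (q = 0): c_0 = sigma^2 = 4, c_k = 0 for k >= 1.
Equations for k = 0, 1, 2 (AR order 2, c_2 = 0):
  (E0) gamma(0) = phi_1 gamma(1) + phi_2 gamma(2) + c_0
  (E1) gamma(1) = phi_1 gamma(0) + phi_2 gamma(1) + c_1
  (E2) gamma(2) = phi_1 gamma(1) + phi_2 gamma(0)
From (E1): gamma(1) = A gamma(0) + B with
  A = phi_1 / (1 - phi_2) = -0.316 / 0.466 = -0.678112,   B = c_1 / (1 - phi_2) = 0 / 0.466 = 0.
Insert (E2) into (E0): gamma(0) (1 - phi_2^2) = phi_1 (1 + phi_2) gamma(1) + c_0.
  phi_1 (1 + phi_2) = (-0.316)(1.534) = -0.484744,   1 - phi_2^2 = 0.714844.
Replace gamma(1) by A gamma(0) + B and collect gamma(0):
  gamma(0) [0.714844 - (-0.484744)(-0.678112)] = c_0 = 4
  gamma(0) * 0.386133 = 4
  gamma(0) = 4 / 0.386133 = 10.359112.
  gamma(1) = A gamma(0) = (-0.678112)(10.359112) = -7.024634.
  gamma(2) = phi_1 gamma(1) + phi_2 gamma(0) = (-0.316)(-7.024634) + (0.534)(10.359112) = 7.75155.
Therefore gamma(2) = 7.7516 (to 4 decimal places).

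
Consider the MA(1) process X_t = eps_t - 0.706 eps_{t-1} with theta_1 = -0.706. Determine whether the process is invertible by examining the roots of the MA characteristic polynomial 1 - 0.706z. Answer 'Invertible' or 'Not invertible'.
\text{Invertible}

The MA(q) characteristic polynomial is P(z) = 1 - 0.706z.
Invertibility requires all roots to lie outside the unit circle, i.e. |z| > 1 for every root.
This is linear in z: 1 + (-0.706) z = 0  =>  z = -1/(-0.706) = 1.416431,  |z| = 1.416431.
Moduli of all roots: 1.4164.
All moduli strictly greater than 1? Yes.
Verdict: Invertible.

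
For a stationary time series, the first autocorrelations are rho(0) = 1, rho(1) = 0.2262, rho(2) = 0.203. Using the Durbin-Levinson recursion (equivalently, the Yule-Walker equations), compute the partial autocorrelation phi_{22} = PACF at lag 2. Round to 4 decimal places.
\phi_{22} = 0.1600

The PACF at lag k is phi_{kk}, the last component of the solution
to the Yule-Walker system G_k phi = r_k where
  (G_k)_{ij} = rho(|i - j|), (r_k)_i = rho(i), i,j = 1..k.
Equivalently, Durbin-Levinson gives phi_{kk} iteratively:
  phi_{11} = rho(1)
  phi_{kk} = [rho(k) - sum_{j=1..k-1} phi_{k-1,j} rho(k-j)]
            / [1 - sum_{j=1..k-1} phi_{k-1,j} rho(j)],
  phi_{k,j} = phi_{k-1,j} - phi_{kk} phi_{k-1,k-j},  j = 1..k-1.
Step k = 1:
  phi_11 = rho(1) = 0.2262.
Step k = 2:
  phi_22 = [rho(2) - phi_11 rho(1)] / [1 - phi_11 rho(1)] = [0.203 - (0.2262)(0.2262)] / [1 - (0.2262)(0.2262)]
         = 0.15183356 / 0.94883356 = 0.16.
Therefore phi_{22} = 0.1600.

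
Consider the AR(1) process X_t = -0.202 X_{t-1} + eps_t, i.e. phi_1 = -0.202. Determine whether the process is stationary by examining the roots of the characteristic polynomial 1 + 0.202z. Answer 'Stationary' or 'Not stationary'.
\text{Stationary}

The AR(p) characteristic polynomial is P(z) = 1 + 0.202z.
Stationarity requires all roots to lie outside the unit circle, i.e. |z| > 1 for every root.
This is linear in z: 1 + (0.202) z = 0  =>  z = -1/(0.202) = -4.950495,  |z| = 4.950495.
Moduli of all roots: 4.9505.
All moduli strictly greater than 1? Yes.
Verdict: Stationary.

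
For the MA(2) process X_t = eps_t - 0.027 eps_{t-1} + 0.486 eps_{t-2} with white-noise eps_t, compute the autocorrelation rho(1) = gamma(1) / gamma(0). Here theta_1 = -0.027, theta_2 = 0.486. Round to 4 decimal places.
\rho(1) = -0.0324

For an MA(q) process with theta_0 = 1, the autocovariance is
  gamma(k) = sigma^2 * sum_{i=0..q-k} theta_i * theta_{i+k},
and rho(k) = gamma(k) / gamma(0). Sigma^2 cancels.
  numerator   = (1)*(-0.027) + (-0.027)*(0.486) = -0.040122.
  denominator = (1)^2 + (-0.027)^2 + (0.486)^2 = 1.236925.
  rho(1) = -0.040122 / 1.236925 = -0.0324.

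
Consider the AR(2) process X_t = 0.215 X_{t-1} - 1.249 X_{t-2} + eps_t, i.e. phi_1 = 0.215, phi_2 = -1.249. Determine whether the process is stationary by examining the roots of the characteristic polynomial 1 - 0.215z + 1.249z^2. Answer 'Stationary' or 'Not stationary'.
\text{Not stationary}

The AR(p) characteristic polynomial is P(z) = 1 - 0.215z + 1.249z^2.
Stationarity requires all roots to lie outside the unit circle, i.e. |z| > 1 for every root.
Set 1 + (-0.215) z + (1.249) z^2 = 0, i.e. a z^2 + b z + c = 0 with a = 1.249, b = -0.215, c = 1.
Discriminant D = b^2 - 4ac = (-0.215)^2 - 4*(1.249)*1 = 0.046225 - (4.996) = -4.949775.
D < 0, so the roots are the complex-conjugate pair z = (-b +/- i sqrt(-D)) / (2a) = 0.0861 +/- 0.8906i.
For a conjugate pair |z|^2 = z * conj(z) = (product of roots) = c/a = 1/(1.249) = 0.800641, so |z| = sqrt(0.800641) = 0.8948 for both roots.
Moduli of all roots: 0.8948, 0.8948.
All moduli strictly greater than 1? No.
Verdict: Not stationary.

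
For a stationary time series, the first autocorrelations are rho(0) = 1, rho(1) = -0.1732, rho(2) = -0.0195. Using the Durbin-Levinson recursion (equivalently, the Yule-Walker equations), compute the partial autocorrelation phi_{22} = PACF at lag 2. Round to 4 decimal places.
\phi_{22} = -0.0510

The PACF at lag k is phi_{kk}, the last component of the solution
to the Yule-Walker system G_k phi = r_k where
  (G_k)_{ij} = rho(|i - j|), (r_k)_i = rho(i), i,j = 1..k.
Equivalently, Durbin-Levinson gives phi_{kk} iteratively:
  phi_{11} = rho(1)
  phi_{kk} = [rho(k) - sum_{j=1..k-1} phi_{k-1,j} rho(k-j)]
            / [1 - sum_{j=1..k-1} phi_{k-1,j} rho(j)],
  phi_{k,j} = phi_{k-1,j} - phi_{kk} phi_{k-1,k-j},  j = 1..k-1.
Step k = 1:
  phi_11 = rho(1) = -0.1732.
Step k = 2:
  phi_22 = [rho(2) - phi_11 rho(1)] / [1 - phi_11 rho(1)] = [-0.0195 - (-0.1732)(-0.1732)] / [1 - (-0.1732)(-0.1732)]
         = -0.04949824 / 0.97000176 = -0.051.
Therefore phi_{22} = -0.0510.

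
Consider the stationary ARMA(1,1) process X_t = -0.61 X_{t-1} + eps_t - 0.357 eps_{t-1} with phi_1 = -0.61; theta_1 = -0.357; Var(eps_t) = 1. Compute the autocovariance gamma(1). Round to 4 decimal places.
\gamma(1) = -1.8754

Multiply the model equation by X_{t-k} and take expectations. With theta_0 = psi_0 = 1 and psi_j the MA(infinity) weights, this gives
  gamma(k) - sum_i phi_i gamma(k-i) = c_k,
  c_k = sigma^2 * sum_{j=k..q} theta_j psi_{j-k}   (c_k = 0 for k > q),
using gamma(-m) = gamma(m).
psi-weights needed (psi_j = theta_j + sum_i phi_i psi_{j-i}):
  psi_1 = theta_1 + phi_1 = -0.357 + (-0.61) = -0.967
Right-hand sides:
  c_0 = sigma^2 (1 + theta_1 psi_1) = 1 * (1 + (-0.357)(-0.967)) = 1 * 1.345219 = 1.345219
  c_1 = sigma^2 theta_1 = 1 * (-0.357) = -0.357
  c_2 = 0
Equations for k = 0 and k = 1 (AR order 1):
  gamma(0) = phi_1 gamma(1) + c_0
  gamma(1) = phi_1 gamma(0) + c_1
Substituting the second into the first: gamma(0) (1 - phi_1^2) = c_0 + phi_1 c_1, so
  gamma(0) = (c_0 + phi_1 c_1) / (1 - phi_1^2) = (1.345219 + (-0.61)(-0.357)) / (1 - (-0.61)^2) = 1.562989 / 0.6279 = 2.489232.
  gamma(1) = phi_1 gamma(0) + c_1 = (-0.61)(2.489232) + (-0.357) = -1.875432.
Therefore gamma(1) = -1.8754 (to 4 decimal places).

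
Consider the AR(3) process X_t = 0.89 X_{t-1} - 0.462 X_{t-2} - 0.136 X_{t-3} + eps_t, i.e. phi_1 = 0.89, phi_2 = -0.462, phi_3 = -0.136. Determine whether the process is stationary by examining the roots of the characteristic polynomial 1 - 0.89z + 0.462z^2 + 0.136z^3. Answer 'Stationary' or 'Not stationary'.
\text{Stationary}

The AR(p) characteristic polynomial is P(z) = 1 - 0.89z + 0.462z^2 + 0.136z^3.
Stationarity requires all roots to lie outside the unit circle, i.e. |z| > 1 for every root.
Degree 3: look for a simple real root z0 first, then factor out (1 - z/z0) and solve the remaining quadratic.
Testing z0 = -5: P(-5) = 1 + (-0.89)(-5) + (0.462)(-5)^2 + (0.136)(-5)^3
  = 1 + (4.45) + (11.55) + (-17) = 0.  So z_0 = -5 is a root, |z_0| = 5.
Divide out the factor (1 + 0.2 z) = (1 - z/z0) (since 1/z0 = -0.2):
  P(z) = (1 + 0.2 z)(1 + (-1.09) z + (0.68) z^2)
  [check: z-coef -1.09 - (-0.2) = -0.89; z^2-coef 0.68 - (-0.2)(-1.09) = 0.462; z^3-coef -(-0.2)(0.68) = 0.136.]
Remaining roots from the quadratic factor 1 + (-1.09) z + (0.68) z^2:
  Set 1 + (-1.09) z + (0.68) z^2 = 0, i.e. a z^2 + b z + c = 0 with a = 0.68, b = -1.09, c = 1.
  Discriminant D = b^2 - 4ac = (-1.09)^2 - 4*(0.68)*1 = 1.1881 - (2.72) = -1.5319.
  D < 0, so the roots are the complex-conjugate pair z = (-b +/- i sqrt(-D)) / (2a) = 0.8015 +/- 0.9101i.
  For a conjugate pair |z|^2 = z * conj(z) = (product of roots) = c/a = 1/(0.68) = 1.470588, so |z| = sqrt(1.470588) = 1.2127 for both roots.
Moduli of all roots: 5.0000, 1.2127, 1.2127.
All moduli strictly greater than 1? Yes.
Verdict: Stationary.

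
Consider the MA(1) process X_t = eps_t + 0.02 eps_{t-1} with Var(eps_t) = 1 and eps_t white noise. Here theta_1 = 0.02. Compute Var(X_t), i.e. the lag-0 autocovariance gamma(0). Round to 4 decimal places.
\gamma(0) = 1.0004

For an MA(q) process X_t = eps_t + sum_i theta_i eps_{t-i} with
Var(eps_t) = sigma^2, the variance is
  gamma(0) = sigma^2 * (1 + sum_i theta_i^2).
  sum_i theta_i^2 = (0.02)^2 = 0.0004.
  gamma(0) = 1 * (1 + 0.0004) = 1 * 1.0004 = 1.0004.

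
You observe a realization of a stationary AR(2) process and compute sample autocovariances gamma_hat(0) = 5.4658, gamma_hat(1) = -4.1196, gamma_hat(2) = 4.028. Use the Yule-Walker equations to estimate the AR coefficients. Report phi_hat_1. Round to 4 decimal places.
\hat\phi_{1} = -0.4590

The Yule-Walker equations for an AR(p) process read, in matrix form,
  Gamma_p phi = r_p,   with   (Gamma_p)_{ij} = gamma(|i - j|),
                       (r_p)_i = gamma(i),   i,j = 1..p.
Substitute the sample gammas (Toeplitz matrix and right-hand side of size 2):
  Gamma_p = [[5.4658, -4.1196], [-4.1196, 5.4658]]
  r_p     = [-4.1196, 4.028]
Written out:
  5.4658 phi_1 - 4.1196 phi_2 = -4.1196
  -4.1196 phi_1 + 5.4658 phi_2 = 4.028
Solve by Cramer's rule:
  det = gamma(0)^2 - gamma(1)^2 = (5.4658)^2 - (-4.1196)^2 = 29.87496964 - 16.97110416 = 12.90386548
  phi_hat_1 = [gamma(1) gamma(0) - gamma(1) gamma(2)] / det = [(-4.1196)(5.4658) - (-4.1196)(4.028)] / 12.90386548 = -5.92316088 / 12.90386548 = -0.459
  phi_hat_2 = [gamma(0) gamma(2) - gamma(1)^2] / det = [(5.4658)(4.028) - (-4.1196)^2] / 12.90386548 = 5.04513824 / 12.90386548 = 0.391
So phi_hat = [-0.4590, 0.3910].
Therefore phi_hat_1 = -0.4590.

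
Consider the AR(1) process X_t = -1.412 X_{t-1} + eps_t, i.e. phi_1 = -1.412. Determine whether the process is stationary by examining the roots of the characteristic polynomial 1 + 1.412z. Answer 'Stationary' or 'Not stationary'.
\text{Not stationary}

The AR(p) characteristic polynomial is P(z) = 1 + 1.412z.
Stationarity requires all roots to lie outside the unit circle, i.e. |z| > 1 for every root.
This is linear in z: 1 + (1.412) z = 0  =>  z = -1/(1.412) = -0.708215,  |z| = 0.708215.
Moduli of all roots: 0.7082.
All moduli strictly greater than 1? No.
Verdict: Not stationary.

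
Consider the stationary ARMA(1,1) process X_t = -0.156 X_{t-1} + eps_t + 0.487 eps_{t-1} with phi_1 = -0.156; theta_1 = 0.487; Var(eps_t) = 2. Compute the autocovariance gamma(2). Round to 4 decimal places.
\gamma(2) = -0.0978

Multiply the model equation by X_{t-k} and take expectations. With theta_0 = psi_0 = 1 and psi_j the MA(infinity) weights, this gives
  gamma(k) - sum_i phi_i gamma(k-i) = c_k,
  c_k = sigma^2 * sum_{j=k..q} theta_j psi_{j-k}   (c_k = 0 for k > q),
using gamma(-m) = gamma(m).
psi-weights needed (psi_j = theta_j + sum_i phi_i psi_{j-i}):
  psi_1 = theta_1 + phi_1 = 0.487 + (-0.156) = 0.331
Right-hand sides:
  c_0 = sigma^2 (1 + theta_1 psi_1) = 2 * (1 + (0.487)(0.331)) = 2 * 1.161197 = 2.322394
  c_1 = sigma^2 theta_1 = 2 * (0.487) = 0.974
  c_2 = 0
Equations for k = 0 and k = 1 (AR order 1):
  gamma(0) = phi_1 gamma(1) + c_0
  gamma(1) = phi_1 gamma(0) + c_1
Substituting the second into the first: gamma(0) (1 - phi_1^2) = c_0 + phi_1 c_1, so
  gamma(0) = (c_0 + phi_1 c_1) / (1 - phi_1^2) = (2.322394 + (-0.156)(0.974)) / (1 - (-0.156)^2) = 2.17045 / 0.975664 = 2.224588.
  gamma(1) = phi_1 gamma(0) + c_1 = (-0.156)(2.224588) + (0.974) = 0.626964.
For k = 2 (> q): gamma(2) = phi_1 gamma(1) = (-0.156)(0.626964) = -0.097806.
Therefore gamma(2) = -0.0978 (to 4 decimal places).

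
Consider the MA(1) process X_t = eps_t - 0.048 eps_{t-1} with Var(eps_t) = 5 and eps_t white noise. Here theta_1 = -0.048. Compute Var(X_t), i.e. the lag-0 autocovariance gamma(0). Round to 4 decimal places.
\gamma(0) = 5.0115

For an MA(q) process X_t = eps_t + sum_i theta_i eps_{t-i} with
Var(eps_t) = sigma^2, the variance is
  gamma(0) = sigma^2 * (1 + sum_i theta_i^2).
  sum_i theta_i^2 = (-0.048)^2 = 0.002304.
  gamma(0) = 5 * (1 + 0.002304) = 5 * 1.002304 = 5.01152, which rounds to 5.0115.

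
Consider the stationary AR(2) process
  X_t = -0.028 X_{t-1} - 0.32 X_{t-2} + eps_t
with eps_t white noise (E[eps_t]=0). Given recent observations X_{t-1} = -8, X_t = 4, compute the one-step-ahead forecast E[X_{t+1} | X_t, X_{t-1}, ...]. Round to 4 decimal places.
E[X_{t+1} \mid \mathcal F_t] = 2.4480

For an AR(p) model X_t = c + sum_i phi_i X_{t-i} + eps_t, the
one-step-ahead conditional mean is
  E[X_{t+1} | X_t, ...] = c + sum_i phi_i X_{t+1-i}.
Substitute known values:
  E[X_{t+1} | ...] = (-0.028) * (4) + (-0.32) * (-8)
                   = 2.4480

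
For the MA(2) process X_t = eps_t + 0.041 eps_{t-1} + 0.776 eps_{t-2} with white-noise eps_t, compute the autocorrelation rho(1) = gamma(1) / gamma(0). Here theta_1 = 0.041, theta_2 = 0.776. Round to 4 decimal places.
\rho(1) = 0.0454

For an MA(q) process with theta_0 = 1, the autocovariance is
  gamma(k) = sigma^2 * sum_{i=0..q-k} theta_i * theta_{i+k},
and rho(k) = gamma(k) / gamma(0). Sigma^2 cancels.
  numerator   = (1)*(0.041) + (0.041)*(0.776) = 0.072816.
  denominator = (1)^2 + (0.041)^2 + (0.776)^2 = 1.603857.
  rho(1) = 0.072816 / 1.603857 = 0.0454.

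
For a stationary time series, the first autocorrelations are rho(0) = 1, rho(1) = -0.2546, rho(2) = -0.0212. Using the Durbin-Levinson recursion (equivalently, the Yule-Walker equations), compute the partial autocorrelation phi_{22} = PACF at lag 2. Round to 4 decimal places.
\phi_{22} = -0.0920

The PACF at lag k is phi_{kk}, the last component of the solution
to the Yule-Walker system G_k phi = r_k where
  (G_k)_{ij} = rho(|i - j|), (r_k)_i = rho(i), i,j = 1..k.
Equivalently, Durbin-Levinson gives phi_{kk} iteratively:
  phi_{11} = rho(1)
  phi_{kk} = [rho(k) - sum_{j=1..k-1} phi_{k-1,j} rho(k-j)]
            / [1 - sum_{j=1..k-1} phi_{k-1,j} rho(j)],
  phi_{k,j} = phi_{k-1,j} - phi_{kk} phi_{k-1,k-j},  j = 1..k-1.
Step k = 1:
  phi_11 = rho(1) = -0.2546.
Step k = 2:
  phi_22 = [rho(2) - phi_11 rho(1)] / [1 - phi_11 rho(1)] = [-0.0212 - (-0.2546)(-0.2546)] / [1 - (-0.2546)(-0.2546)]
         = -0.08602116 / 0.93517884 = -0.092.
Therefore phi_{22} = -0.0920.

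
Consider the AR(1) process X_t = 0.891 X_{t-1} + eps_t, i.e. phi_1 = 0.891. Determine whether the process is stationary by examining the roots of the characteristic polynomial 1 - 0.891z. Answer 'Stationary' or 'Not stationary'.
\text{Stationary}

The AR(p) characteristic polynomial is P(z) = 1 - 0.891z.
Stationarity requires all roots to lie outside the unit circle, i.e. |z| > 1 for every root.
This is linear in z: 1 + (-0.891) z = 0  =>  z = -1/(-0.891) = 1.122334,  |z| = 1.122334.
Moduli of all roots: 1.1223.
All moduli strictly greater than 1? Yes.
Verdict: Stationary.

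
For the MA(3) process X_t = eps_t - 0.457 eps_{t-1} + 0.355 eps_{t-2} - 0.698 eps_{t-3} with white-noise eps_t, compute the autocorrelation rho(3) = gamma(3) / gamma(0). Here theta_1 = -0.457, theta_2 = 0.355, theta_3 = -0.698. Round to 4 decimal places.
\rho(3) = -0.3831

For an MA(q) process with theta_0 = 1, the autocovariance is
  gamma(k) = sigma^2 * sum_{i=0..q-k} theta_i * theta_{i+k},
and rho(k) = gamma(k) / gamma(0). Sigma^2 cancels.
  numerator   = (1)*(-0.698) = -0.698.
  denominator = (1)^2 + (-0.457)^2 + (0.355)^2 + (-0.698)^2 = 1.822078.
  rho(3) = -0.698 / 1.822078 = -0.3831.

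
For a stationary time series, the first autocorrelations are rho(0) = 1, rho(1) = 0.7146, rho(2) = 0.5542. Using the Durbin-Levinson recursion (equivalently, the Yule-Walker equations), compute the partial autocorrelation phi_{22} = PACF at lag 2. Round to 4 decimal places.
\phi_{22} = 0.0890

The PACF at lag k is phi_{kk}, the last component of the solution
to the Yule-Walker system G_k phi = r_k where
  (G_k)_{ij} = rho(|i - j|), (r_k)_i = rho(i), i,j = 1..k.
Equivalently, Durbin-Levinson gives phi_{kk} iteratively:
  phi_{11} = rho(1)
  phi_{kk} = [rho(k) - sum_{j=1..k-1} phi_{k-1,j} rho(k-j)]
            / [1 - sum_{j=1..k-1} phi_{k-1,j} rho(j)],
  phi_{k,j} = phi_{k-1,j} - phi_{kk} phi_{k-1,k-j},  j = 1..k-1.
Step k = 1:
  phi_11 = rho(1) = 0.7146.
Step k = 2:
  phi_22 = [rho(2) - phi_11 rho(1)] / [1 - phi_11 rho(1)] = [0.5542 - (0.7146)(0.7146)] / [1 - (0.7146)(0.7146)]
         = 0.04354684 / 0.48934684 = 0.089.
Therefore phi_{22} = 0.0890.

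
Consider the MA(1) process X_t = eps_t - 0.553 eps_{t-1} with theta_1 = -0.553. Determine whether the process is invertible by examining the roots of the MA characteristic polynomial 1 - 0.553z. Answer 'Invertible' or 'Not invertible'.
\text{Invertible}

The MA(q) characteristic polynomial is P(z) = 1 - 0.553z.
Invertibility requires all roots to lie outside the unit circle, i.e. |z| > 1 for every root.
This is linear in z: 1 + (-0.553) z = 0  =>  z = -1/(-0.553) = 1.808318,  |z| = 1.808318.
Moduli of all roots: 1.8083.
All moduli strictly greater than 1? Yes.
Verdict: Invertible.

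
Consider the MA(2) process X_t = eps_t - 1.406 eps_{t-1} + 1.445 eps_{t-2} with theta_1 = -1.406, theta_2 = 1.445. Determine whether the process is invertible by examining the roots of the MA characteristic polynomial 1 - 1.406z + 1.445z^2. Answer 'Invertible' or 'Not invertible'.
\text{Not invertible}

The MA(q) characteristic polynomial is P(z) = 1 - 1.406z + 1.445z^2.
Invertibility requires all roots to lie outside the unit circle, i.e. |z| > 1 for every root.
Set 1 + (-1.406) z + (1.445) z^2 = 0, i.e. a z^2 + b z + c = 0 with a = 1.445, b = -1.406, c = 1.
Discriminant D = b^2 - 4ac = (-1.406)^2 - 4*(1.445)*1 = 1.976836 - (5.78) = -3.803164.
D < 0, so the roots are the complex-conjugate pair z = (-b +/- i sqrt(-D)) / (2a) = 0.4865 +/- 0.6748i.
For a conjugate pair |z|^2 = z * conj(z) = (product of roots) = c/a = 1/(1.445) = 0.692042, so |z| = sqrt(0.692042) = 0.8319 for both roots.
Moduli of all roots: 0.8319, 0.8319.
All moduli strictly greater than 1? No.
Verdict: Not invertible.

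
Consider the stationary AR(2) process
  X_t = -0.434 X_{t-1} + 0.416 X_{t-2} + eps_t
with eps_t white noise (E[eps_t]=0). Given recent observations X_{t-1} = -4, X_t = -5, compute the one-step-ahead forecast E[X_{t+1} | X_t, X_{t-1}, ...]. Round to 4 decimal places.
E[X_{t+1} \mid \mathcal F_t] = 0.5060

For an AR(p) model X_t = c + sum_i phi_i X_{t-i} + eps_t, the
one-step-ahead conditional mean is
  E[X_{t+1} | X_t, ...] = c + sum_i phi_i X_{t+1-i}.
Substitute known values:
  E[X_{t+1} | ...] = (-0.434) * (-5) + (0.416) * (-4)
                   = 0.5060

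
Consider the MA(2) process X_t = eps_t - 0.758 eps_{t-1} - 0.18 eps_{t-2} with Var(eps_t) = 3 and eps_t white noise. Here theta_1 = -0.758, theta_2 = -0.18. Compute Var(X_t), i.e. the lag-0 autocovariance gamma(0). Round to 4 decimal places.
\gamma(0) = 4.8209

For an MA(q) process X_t = eps_t + sum_i theta_i eps_{t-i} with
Var(eps_t) = sigma^2, the variance is
  gamma(0) = sigma^2 * (1 + sum_i theta_i^2).
  sum_i theta_i^2 = (-0.758)^2 + (-0.18)^2 = 0.574564 + 0.0324 = 0.606964.
  gamma(0) = 3 * (1 + 0.606964) = 3 * 1.606964 = 4.820892, which rounds to 4.8209.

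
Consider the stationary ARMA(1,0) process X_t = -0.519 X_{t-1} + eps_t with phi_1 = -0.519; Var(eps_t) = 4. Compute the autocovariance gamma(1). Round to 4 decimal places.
\gamma(1) = -2.8413

Multiply the model equation by X_{t-k} and take expectations. With theta_0 = psi_0 = 1 and psi_j the MA(infinity) weights, this gives
  gamma(k) - sum_i phi_i gamma(k-i) = c_k,
  c_k = sigma^2 * sum_{j=k..q} theta_j psi_{j-k}   (c_k = 0 for k > q),
using gamma(-m) = gamma(m).
Pure AR (q = 0): c_0 = sigma^2 = 4, c_k = 0 for k >= 1.
Equations for k = 0 and k = 1 (AR order 1):
  gamma(0) = phi_1 gamma(1) + c_0
  gamma(1) = phi_1 gamma(0) + c_1
Substituting the second into the first: gamma(0) (1 - phi_1^2) = c_0 + phi_1 c_1, so
  gamma(0) = c_0 / (1 - phi_1^2) = 4 / (1 - (-0.519)^2) = 4 / 0.730639 = 5.47466.
  gamma(1) = phi_1 gamma(0) = (-0.519)(5.47466) = -2.841348.
Therefore gamma(1) = -2.8413 (to 4 decimal places).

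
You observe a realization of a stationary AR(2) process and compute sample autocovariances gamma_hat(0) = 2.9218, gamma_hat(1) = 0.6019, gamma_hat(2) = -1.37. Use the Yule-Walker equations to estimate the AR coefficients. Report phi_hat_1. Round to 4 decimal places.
\hat\phi_{1} = 0.3160

The Yule-Walker equations for an AR(p) process read, in matrix form,
  Gamma_p phi = r_p,   with   (Gamma_p)_{ij} = gamma(|i - j|),
                       (r_p)_i = gamma(i),   i,j = 1..p.
Substitute the sample gammas (Toeplitz matrix and right-hand side of size 2):
  Gamma_p = [[2.9218, 0.6019], [0.6019, 2.9218]]
  r_p     = [0.6019, -1.37]
Written out:
  2.9218 phi_1 + 0.6019 phi_2 = 0.6019
  0.6019 phi_1 + 2.9218 phi_2 = -1.37
Solve by Cramer's rule:
  det = gamma(0)^2 - gamma(1)^2 = (2.9218)^2 - (0.6019)^2 = 8.53691524 - 0.36228361 = 8.17463163
  phi_hat_1 = [gamma(1) gamma(0) - gamma(1) gamma(2)] / det = [(0.6019)(2.9218) - (0.6019)(-1.37)] / 8.17463163 = 2.58323442 / 8.17463163 = 0.316
  phi_hat_2 = [gamma(0) gamma(2) - gamma(1)^2] / det = [(2.9218)(-1.37) - (0.6019)^2] / 8.17463163 = -4.36514961 / 8.17463163 = -0.534
So phi_hat = [0.3160, -0.5340].
Therefore phi_hat_1 = 0.3160.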